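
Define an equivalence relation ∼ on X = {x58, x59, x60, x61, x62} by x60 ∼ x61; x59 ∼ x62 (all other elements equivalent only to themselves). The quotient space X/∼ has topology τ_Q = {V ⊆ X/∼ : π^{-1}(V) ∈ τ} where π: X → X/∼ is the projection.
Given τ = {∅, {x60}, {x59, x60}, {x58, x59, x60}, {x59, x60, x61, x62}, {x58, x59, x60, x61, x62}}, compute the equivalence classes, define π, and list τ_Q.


X/∼ = {[x58], [x59=x62], [x60=x61]}; |τ_Q| = 3.

Equivalence classes: [x58], [x59=x62], [x60=x61].
Quotient map π: X → X/∼ sends x58 ↦ [x58], x59 ↦ [x59=x62], x60 ↦ [x60=x61], x61 ↦ [x60=x61], x62 ↦ [x59=x62].
For each subset V ⊆ X/∼, compute π^{-1}(V) ⊆ X and check whether π^{-1}(V) ∈ τ. V is open in τ_Q iff π^{-1}(V) ∈ τ.
  V = {}: π^{-1}(V) = ∅ ∈ τ ✓.
  V = {[x58]}: π^{-1}(V) = {x58} ∉ τ ✗.
  V = {[x59=x62]}: π^{-1}(V) = {x59, x62} ∉ τ ✗.
  V = {[x58], [x59=x62]}: π^{-1}(V) = {x58, x59, x62} ∉ τ ✗.
  V = {[x60=x61]}: π^{-1}(V) = {x60, x61} ∉ τ ✗.
  V = {[x58], [x60=x61]}: π^{-1}(V) = {x58, x60, x61} ∉ τ ✗.
  V = {[x59=x62], [x60=x61]}: π^{-1}(V) = {x59, x60, x61, x62} ∈ τ ✓.
  V = {[x58], [x59=x62], [x60=x61]}: π^{-1}(V) = {x58, x59, x60, x61, x62} ∈ τ ✓.
Open sets in the quotient: τ_Q = {{}, {[x59=x62], [x60=x61]}, {[x58], [x59=x62], [x60=x61]}} (3 elements).


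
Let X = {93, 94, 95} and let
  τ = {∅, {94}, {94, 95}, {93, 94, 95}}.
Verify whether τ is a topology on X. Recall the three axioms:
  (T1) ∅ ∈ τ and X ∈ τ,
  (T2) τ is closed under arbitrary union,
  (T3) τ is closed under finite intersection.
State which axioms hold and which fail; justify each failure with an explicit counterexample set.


τ IS a topology on X.

Axiom (T1): ∅ ∈ τ? Yes; X ∈ τ? Yes.
Axiom (T2/T3): check pairwise unions and intersections of members of τ.
All pairwise intersections and unions checked — each lies in τ. Therefore τ satisfies (T1), (T2), (T3): it IS a topology on X.


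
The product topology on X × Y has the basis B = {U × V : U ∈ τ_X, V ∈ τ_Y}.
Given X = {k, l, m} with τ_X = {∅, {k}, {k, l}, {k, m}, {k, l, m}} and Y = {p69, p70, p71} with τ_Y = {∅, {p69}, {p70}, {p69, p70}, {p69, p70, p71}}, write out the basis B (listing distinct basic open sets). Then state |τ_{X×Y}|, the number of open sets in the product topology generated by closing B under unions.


Basis B = {∅ × ∅, {k} × {p69}, {k} × {p70}, {k} × {p69, p70}, {k, l} × {p69}, {k, m} × {p69}, {k, l} × {p70}, {k, m} × {p70}, {k} × {p69, p70, p71}, {k, l, m} × {p69}, {k, l, m} × {p70}, {k, l} × {p69, p70}, {k, m} × {p69, p70}, {k, l} × {p69, p70, p71}, {k, m} × {p69, p70, p71}, {k, l, m} × {p69, p70}, {k, l, m} × {p69, p70, p71}}; |τ_{X×Y}| = 50.

Enumerate products U × V with U ∈ τ_X, V ∈ τ_Y (deduplicated):
  ∅ × ∅ = {} (∅)
  {k} × {p69} = {(k,p69)}
  {k} × {p70} = {(k,p70)}
  {k} × {p69, p70} = {(k,p69), (k,p70)}
  {k, l} × {p69} = {(k,p69), (l,p69)}
  {k, m} × {p69} = {(k,p69), (m,p69)}
  {k, l} × {p70} = {(k,p70), (l,p70)}
  {k, m} × {p70} = {(k,p70), (m,p70)}
  {k} × {p69, p70, p71} = {(k,p69), (k,p70), (k,p71)}
  {k, l, m} × {p69} = {(k,p69), (l,p69), (m,p69)}
  {k, l, m} × {p70} = {(k,p70), (l,p70), (m,p70)}
  {k, l} × {p69, p70} = {(k,p69), (k,p70), (l,p69), (l,p70)}
  {k, m} × {p69, p70} = {(k,p69), (k,p70), (m,p69), (m,p70)}
  {k, l} × {p69, p70, p71} = {(k,p69), (k,p70), (k,p71), (l,p69), (l,p70), (l,p71)}
  {k, m} × {p69, p70, p71} = {(k,p69), (k,p70), (k,p71), (m,p69), (m,p70), (m,p71)}
  {k, l, m} × {p69, p70} = {(k,p69), (k,p70), (l,p69), (l,p70), (m,p69), (m,p70)}
  {k, l, m} × {p69, p70, p71} = {(k,p69), (k,p70), (k,p71), (l,p69), (l,p70), (l,p71), (m,p69), (m,p70), (m,p71)}
These 17 distinct sets form the basis B.
Close under arbitrary unions to get τ_{X×Y}; counting gives |τ_{X×Y}| = 50.


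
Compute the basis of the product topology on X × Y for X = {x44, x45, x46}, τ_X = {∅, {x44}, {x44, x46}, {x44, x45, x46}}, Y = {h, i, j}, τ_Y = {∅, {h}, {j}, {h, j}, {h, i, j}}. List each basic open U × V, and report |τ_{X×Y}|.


Basis B = {∅ × ∅, {x44} × {h}, {x44} × {j}, {x44} × {h, j}, {x44, x46} × {h}, {x44, x46} × {j}, {x44} × {h, i, j}, {x44, x45, x46} × {h}, {x44, x45, x46} × {j}, {x44, x46} × {h, j}, {x44, x46} × {h, i, j}, {x44, x45, x46} × {h, j}, {x44, x45, x46} × {h, i, j}}; |τ_{X×Y}| = 30.

Enumerate products U × V with U ∈ τ_X, V ∈ τ_Y (deduplicated):
  ∅ × ∅ = {} (∅)
  {x44} × {h} = {(x44,h)}
  {x44} × {j} = {(x44,j)}
  {x44} × {h, j} = {(x44,h), (x44,j)}
  {x44, x46} × {h} = {(x44,h), (x46,h)}
  {x44, x46} × {j} = {(x44,j), (x46,j)}
  {x44} × {h, i, j} = {(x44,h), (x44,i), (x44,j)}
  {x44, x45, x46} × {h} = {(x44,h), (x45,h), (x46,h)}
  {x44, x45, x46} × {j} = {(x44,j), (x45,j), (x46,j)}
  {x44, x46} × {h, j} = {(x44,h), (x44,j), (x46,h), (x46,j)}
  {x44, x46} × {h, i, j} = {(x44,h), (x44,i), (x44,j), (x46,h), (x46,i), (x46,j)}
  {x44, x45, x46} × {h, j} = {(x44,h), (x44,j), (x45,h), (x45,j), (x46,h), (x46,j)}
  {x44, x45, x46} × {h, i, j} = {(x44,h), (x44,i), (x44,j), (x45,h), (x45,i), (x45,j), (x46,h), (x46,i), (x46,j)}
These 13 distinct sets form the basis B.
Close under arbitrary unions to get τ_{X×Y}; counting gives |τ_{X×Y}| = 30.


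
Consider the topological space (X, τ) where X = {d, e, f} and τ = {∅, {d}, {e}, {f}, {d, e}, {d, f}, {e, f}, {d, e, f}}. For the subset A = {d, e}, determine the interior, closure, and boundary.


int(A) = {d, e}, cl(A) = {d, e}, ∂A = ∅.

Closed sets in (X, τ) are complements of opens:
  closed(X, τ) = {∅, {d}, {e}, {f}, {d, e}, {d, f}, {e, f}, {d, e, f}}.
int(A) = ⋃ {U ∈ τ : U ⊆ A}. Opens contained in A: ∅, {d}, {e}, {d, e}.
Taking the union of these: int(A) = {d, e}.
cl(A) = ⋂ {C closed : A ⊆ C}. Closed sets containing A: {d, e}, {d, e, f}.
Intersecting these: cl(A) = {d, e}.
∂A = cl(A) ∖ int(A) = {d, e} ∖ {d, e} = ∅.


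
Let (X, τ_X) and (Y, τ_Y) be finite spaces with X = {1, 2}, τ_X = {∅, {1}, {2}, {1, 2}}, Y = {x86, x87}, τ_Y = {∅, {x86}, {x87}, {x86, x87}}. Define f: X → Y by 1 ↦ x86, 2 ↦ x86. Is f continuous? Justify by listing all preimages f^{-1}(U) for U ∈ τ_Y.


f IS continuous.

Compute f^{-1}(U) for each U ∈ τ_Y:
  U = ∅: f^{-1}(U) = ∅ ∈ τ_X ✓.
  U = {x86}: f^{-1}(U) = {1, 2} ∈ τ_X ✓.
  U = {x87}: f^{-1}(U) = ∅ ∈ τ_X ✓.
  U = {x86, x87}: f^{-1}(U) = {1, 2} ∈ τ_X ✓.
Every preimage lies in τ_X, so f IS continuous.


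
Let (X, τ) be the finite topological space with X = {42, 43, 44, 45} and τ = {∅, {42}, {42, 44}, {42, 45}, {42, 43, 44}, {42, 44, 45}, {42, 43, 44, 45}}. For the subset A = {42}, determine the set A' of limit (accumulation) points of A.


A' = {43, 44, 45}

For each x ∈ X, list the open sets U ∈ τ with x ∈ U, then check whether U ∩ (A ∖ {x}) ≠ ∅ for every such U.
  x = 42: open {42} ∋ x has {42} ∩ (A ∖ {42}) = ∅, so x is NOT a limit point.
  x = 43: opens ∋ x are {42, 43, 44}, {42, 43, 44, 45}; each meets A ∖ {43}, so x IS a limit point.
  x = 44: opens ∋ x are {42, 44}, {42, 43, 44}, {42, 44, 45}, {42, 43, 44, 45}; each meets A ∖ {44}, so x IS a limit point.
  x = 45: opens ∋ x are {42, 45}, {42, 44, 45}, {42, 43, 44, 45}; each meets A ∖ {45}, so x IS a limit point.
Collecting: A' = {43, 44, 45}.


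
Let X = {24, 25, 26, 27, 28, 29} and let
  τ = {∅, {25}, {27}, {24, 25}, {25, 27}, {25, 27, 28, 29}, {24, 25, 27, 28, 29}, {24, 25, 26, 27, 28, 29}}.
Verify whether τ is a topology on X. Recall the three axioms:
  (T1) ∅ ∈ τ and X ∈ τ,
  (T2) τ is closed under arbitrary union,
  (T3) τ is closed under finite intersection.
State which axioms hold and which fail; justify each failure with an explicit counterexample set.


τ is NOT a topology on X.

Axiom (T1): ∅ ∈ τ? Yes; X ∈ τ? Yes.
Axiom (T2/T3): check pairwise unions and intersections of members of τ.
Counterexample for (T2): {27} ∪ {24, 25} = {24, 25, 27} ∉ τ. Therefore τ is NOT a topology.


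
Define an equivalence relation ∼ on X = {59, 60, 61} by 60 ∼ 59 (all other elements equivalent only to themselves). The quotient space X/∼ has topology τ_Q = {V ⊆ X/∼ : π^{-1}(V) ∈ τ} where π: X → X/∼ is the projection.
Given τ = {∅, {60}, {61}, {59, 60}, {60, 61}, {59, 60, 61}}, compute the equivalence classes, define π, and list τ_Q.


X/∼ = {[59=60], [61]}; |τ_Q| = 4.

Equivalence classes: [59=60], [61].
Quotient map π: X → X/∼ sends 59 ↦ [59=60], 60 ↦ [59=60], 61 ↦ [61].
For each subset V ⊆ X/∼, compute π^{-1}(V) ⊆ X and check whether π^{-1}(V) ∈ τ. V is open in τ_Q iff π^{-1}(V) ∈ τ.
  V = {}: π^{-1}(V) = ∅ ∈ τ ✓.
  V = {[59=60]}: π^{-1}(V) = {59, 60} ∈ τ ✓.
  V = {[61]}: π^{-1}(V) = {61} ∈ τ ✓.
  V = {[59=60], [61]}: π^{-1}(V) = {59, 60, 61} ∈ τ ✓.
Open sets in the quotient: τ_Q = {{}, {[59=60]}, {[61]}, {[59=60], [61]}} (4 elements).


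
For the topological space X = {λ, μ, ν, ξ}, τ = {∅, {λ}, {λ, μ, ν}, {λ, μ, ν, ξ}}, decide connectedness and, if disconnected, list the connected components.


(X, τ) is connected.

Find clopen sets (U ∈ τ with X ∖ U ∈ τ):
  U = ∅, X ∖ U = {λ, μ, ν, ξ} — both open, so U is clopen.
  U = {λ, μ, ν, ξ}, X ∖ U = ∅ — both open, so U is clopen.
Only trivial clopens (∅ and X) exist, so (X, τ) is connected.
Compute connected components by grouping points that agree on all clopens:
  component: {λ, μ, ν, ξ}


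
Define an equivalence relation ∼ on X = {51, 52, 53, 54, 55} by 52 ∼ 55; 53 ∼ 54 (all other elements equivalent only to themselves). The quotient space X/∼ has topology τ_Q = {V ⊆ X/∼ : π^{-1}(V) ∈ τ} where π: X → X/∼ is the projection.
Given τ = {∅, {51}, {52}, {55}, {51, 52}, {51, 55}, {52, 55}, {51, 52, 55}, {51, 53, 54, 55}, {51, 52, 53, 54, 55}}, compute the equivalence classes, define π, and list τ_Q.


X/∼ = {[51], [52=55], [53=54]}; |τ_Q| = 5.

Equivalence classes: [51], [52=55], [53=54].
Quotient map π: X → X/∼ sends 51 ↦ [51], 52 ↦ [52=55], 53 ↦ [53=54], 54 ↦ [53=54], 55 ↦ [52=55].
For each subset V ⊆ X/∼, compute π^{-1}(V) ⊆ X and check whether π^{-1}(V) ∈ τ. V is open in τ_Q iff π^{-1}(V) ∈ τ.
  V = {}: π^{-1}(V) = ∅ ∈ τ ✓.
  V = {[51]}: π^{-1}(V) = {51} ∈ τ ✓.
  V = {[52=55]}: π^{-1}(V) = {52, 55} ∈ τ ✓.
  V = {[51], [52=55]}: π^{-1}(V) = {51, 52, 55} ∈ τ ✓.
  V = {[53=54]}: π^{-1}(V) = {53, 54} ∉ τ ✗.
  V = {[51], [53=54]}: π^{-1}(V) = {51, 53, 54} ∉ τ ✗.
  V = {[52=55], [53=54]}: π^{-1}(V) = {52, 53, 54, 55} ∉ τ ✗.
  V = {[51], [52=55], [53=54]}: π^{-1}(V) = {51, 52, 53, 54, 55} ∈ τ ✓.
Open sets in the quotient: τ_Q = {{}, {[51]}, {[52=55]}, {[51], [52=55]}, {[51], [52=55], [53=54]}} (5 elements).


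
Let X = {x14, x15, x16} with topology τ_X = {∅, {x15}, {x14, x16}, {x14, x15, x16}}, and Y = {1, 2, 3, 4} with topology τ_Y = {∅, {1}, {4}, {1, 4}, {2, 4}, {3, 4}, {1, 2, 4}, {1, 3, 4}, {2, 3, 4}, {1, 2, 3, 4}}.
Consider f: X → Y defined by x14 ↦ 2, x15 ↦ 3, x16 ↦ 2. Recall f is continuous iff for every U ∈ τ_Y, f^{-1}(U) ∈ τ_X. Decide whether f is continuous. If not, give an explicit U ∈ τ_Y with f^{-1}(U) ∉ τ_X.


f IS continuous.

Compute f^{-1}(U) for each U ∈ τ_Y:
  U = ∅: f^{-1}(U) = ∅ ∈ τ_X ✓.
  U = {1}: f^{-1}(U) = ∅ ∈ τ_X ✓.
  U = {4}: f^{-1}(U) = ∅ ∈ τ_X ✓.
  U = {1, 4}: f^{-1}(U) = ∅ ∈ τ_X ✓.
  U = {2, 4}: f^{-1}(U) = {x14, x16} ∈ τ_X ✓.
  U = {3, 4}: f^{-1}(U) = {x15} ∈ τ_X ✓.
  U = {1, 2, 4}: f^{-1}(U) = {x14, x16} ∈ τ_X ✓.
  U = {1, 3, 4}: f^{-1}(U) = {x15} ∈ τ_X ✓.
  U = {2, 3, 4}: f^{-1}(U) = {x14, x15, x16} ∈ τ_X ✓.
  U = {1, 2, 3, 4}: f^{-1}(U) = {x14, x15, x16} ∈ τ_X ✓.
Every preimage lies in τ_X, so f IS continuous.


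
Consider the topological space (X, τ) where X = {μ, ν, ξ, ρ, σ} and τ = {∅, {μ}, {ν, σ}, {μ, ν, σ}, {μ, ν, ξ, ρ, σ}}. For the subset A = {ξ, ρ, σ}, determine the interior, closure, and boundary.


int(A) = ∅, cl(A) = {ν, ξ, ρ, σ}, ∂A = {ν, ξ, ρ, σ}.

Closed sets in (X, τ) are complements of opens:
  closed(X, τ) = {∅, {ξ, ρ}, {μ, ξ, ρ}, {ν, ξ, ρ, σ}, {μ, ν, ξ, ρ, σ}}.
int(A) = ⋃ {U ∈ τ : U ⊆ A}. Opens contained in A: ∅.
Taking the union of these: int(A) = ∅.
cl(A) = ⋂ {C closed : A ⊆ C}. Closed sets containing A: {ν, ξ, ρ, σ}, {μ, ν, ξ, ρ, σ}.
Intersecting these: cl(A) = {ν, ξ, ρ, σ}.
∂A = cl(A) ∖ int(A) = {ν, ξ, ρ, σ} ∖ ∅ = {ν, ξ, ρ, σ}.


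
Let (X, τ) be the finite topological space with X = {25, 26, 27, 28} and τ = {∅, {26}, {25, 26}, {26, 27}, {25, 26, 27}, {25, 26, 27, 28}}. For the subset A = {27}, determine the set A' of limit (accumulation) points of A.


A' = {28}

For each x ∈ X, list the open sets U ∈ τ with x ∈ U, then check whether U ∩ (A ∖ {x}) ≠ ∅ for every such U.
  x = 25: open {25, 26} ∋ x has {25, 26} ∩ (A ∖ {25}) = ∅, so x is NOT a limit point.
  x = 26: open {26} ∋ x has {26} ∩ (A ∖ {26}) = ∅, so x is NOT a limit point.
  x = 27: open {26, 27} ∋ x has {26, 27} ∩ (A ∖ {27}) = ∅, so x is NOT a limit point.
  x = 28: opens ∋ x are {25, 26, 27, 28}; each meets A ∖ {28}, so x IS a limit point.
Collecting: A' = {28}.


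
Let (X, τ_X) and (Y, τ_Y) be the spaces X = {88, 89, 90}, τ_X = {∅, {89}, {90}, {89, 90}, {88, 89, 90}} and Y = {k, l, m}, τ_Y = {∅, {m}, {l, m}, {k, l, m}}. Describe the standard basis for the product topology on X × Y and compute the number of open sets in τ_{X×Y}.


Basis B = {∅ × ∅, {89} × {m}, {90} × {m}, {89} × {l, m}, {89, 90} × {m}, {90} × {l, m}, {88, 89, 90} × {m}, {89} × {k, l, m}, {90} × {k, l, m}, {89, 90} × {l, m}, {88, 89, 90} × {l, m}, {89, 90} × {k, l, m}, {88, 89, 90} × {k, l, m}}; |τ_{X×Y}| = 30.

Enumerate products U × V with U ∈ τ_X, V ∈ τ_Y (deduplicated):
  ∅ × ∅ = {} (∅)
  {89} × {m} = {(89,m)}
  {90} × {m} = {(90,m)}
  {89} × {l, m} = {(89,l), (89,m)}
  {89, 90} × {m} = {(89,m), (90,m)}
  {90} × {l, m} = {(90,l), (90,m)}
  {88, 89, 90} × {m} = {(88,m), (89,m), (90,m)}
  {89} × {k, l, m} = {(89,k), (89,l), (89,m)}
  {90} × {k, l, m} = {(90,k), (90,l), (90,m)}
  {89, 90} × {l, m} = {(89,l), (89,m), (90,l), (90,m)}
  {88, 89, 90} × {l, m} = {(88,l), (88,m), (89,l), (89,m), (90,l), (90,m)}
  {89, 90} × {k, l, m} = {(89,k), (89,l), (89,m), (90,k), (90,l), (90,m)}
  {88, 89, 90} × {k, l, m} = {(88,k), (88,l), (88,m), (89,k), (89,l), (89,m), (90,k), (90,l), (90,m)}
These 13 distinct sets form the basis B.
Close under arbitrary unions to get τ_{X×Y}; counting gives |τ_{X×Y}| = 30.


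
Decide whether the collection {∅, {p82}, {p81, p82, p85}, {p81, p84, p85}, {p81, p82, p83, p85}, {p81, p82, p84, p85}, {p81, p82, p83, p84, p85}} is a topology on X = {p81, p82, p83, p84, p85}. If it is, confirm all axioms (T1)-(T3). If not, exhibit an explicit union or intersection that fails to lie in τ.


τ is NOT a topology on X.

Axiom (T1): ∅ ∈ τ? Yes; X ∈ τ? Yes.
Axiom (T2/T3): check pairwise unions and intersections of members of τ.
Counterexample for (T3): {p81, p82, p85} ∩ {p81, p84, p85} = {p81, p85} ∉ τ. Therefore τ is NOT a topology.


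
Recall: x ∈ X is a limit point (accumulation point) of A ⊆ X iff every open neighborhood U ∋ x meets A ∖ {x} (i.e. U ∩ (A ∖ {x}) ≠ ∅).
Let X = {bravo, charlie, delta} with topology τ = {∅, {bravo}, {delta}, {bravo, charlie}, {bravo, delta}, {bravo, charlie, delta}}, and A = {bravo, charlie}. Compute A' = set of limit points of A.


A' = {charlie}

For each x ∈ X, list the open sets U ∈ τ with x ∈ U, then check whether U ∩ (A ∖ {x}) ≠ ∅ for every such U.
  x = bravo: open {bravo} ∋ x has {bravo} ∩ (A ∖ {bravo}) = ∅, so x is NOT a limit point.
  x = charlie: opens ∋ x are {bravo, charlie}, {bravo, charlie, delta}; each meets A ∖ {charlie}, so x IS a limit point.
  x = delta: open {delta} ∋ x has {delta} ∩ (A ∖ {delta}) = ∅, so x is NOT a limit point.
Collecting: A' = {charlie}.


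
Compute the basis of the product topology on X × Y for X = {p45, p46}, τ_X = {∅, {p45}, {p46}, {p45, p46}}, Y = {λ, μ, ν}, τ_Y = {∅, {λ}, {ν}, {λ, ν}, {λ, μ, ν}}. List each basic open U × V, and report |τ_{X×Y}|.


Basis B = {∅ × ∅, {p45} × {λ}, {p45} × {ν}, {p46} × {λ}, {p46} × {ν}, {p45} × {λ, ν}, {p45, p46} × {λ}, {p45, p46} × {ν}, {p46} × {λ, ν}, {p45} × {λ, μ, ν}, {p46} × {λ, μ, ν}, {p45, p46} × {λ, ν}, {p45, p46} × {λ, μ, ν}}; |τ_{X×Y}| = 25.

Enumerate products U × V with U ∈ τ_X, V ∈ τ_Y (deduplicated):
  ∅ × ∅ = {} (∅)
  {p45} × {λ} = {(p45,λ)}
  {p45} × {ν} = {(p45,ν)}
  {p46} × {λ} = {(p46,λ)}
  {p46} × {ν} = {(p46,ν)}
  {p45} × {λ, ν} = {(p45,λ), (p45,ν)}
  {p45, p46} × {λ} = {(p45,λ), (p46,λ)}
  {p45, p46} × {ν} = {(p45,ν), (p46,ν)}
  {p46} × {λ, ν} = {(p46,λ), (p46,ν)}
  {p45} × {λ, μ, ν} = {(p45,λ), (p45,μ), (p45,ν)}
  {p46} × {λ, μ, ν} = {(p46,λ), (p46,μ), (p46,ν)}
  {p45, p46} × {λ, ν} = {(p45,λ), (p45,ν), (p46,λ), (p46,ν)}
  {p45, p46} × {λ, μ, ν} = {(p45,λ), (p45,μ), (p45,ν), (p46,λ), (p46,μ), (p46,ν)}
These 13 distinct sets form the basis B.
Close under arbitrary unions to get τ_{X×Y}; counting gives |τ_{X×Y}| = 25.


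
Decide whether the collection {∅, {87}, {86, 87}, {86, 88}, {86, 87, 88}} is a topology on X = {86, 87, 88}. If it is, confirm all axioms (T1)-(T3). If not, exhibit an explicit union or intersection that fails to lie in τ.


τ is NOT a topology on X.

Axiom (T1): ∅ ∈ τ? Yes; X ∈ τ? Yes.
Axiom (T2/T3): check pairwise unions and intersections of members of τ.
Counterexample for (T3): {86, 87} ∩ {86, 88} = {86} ∉ τ. Therefore τ is NOT a topology.


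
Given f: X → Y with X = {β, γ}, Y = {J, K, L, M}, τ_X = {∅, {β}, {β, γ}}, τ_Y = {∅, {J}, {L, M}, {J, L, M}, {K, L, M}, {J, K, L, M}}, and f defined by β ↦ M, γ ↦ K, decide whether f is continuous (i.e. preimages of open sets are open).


f IS continuous.

Compute f^{-1}(U) for each U ∈ τ_Y:
  U = ∅: f^{-1}(U) = ∅ ∈ τ_X ✓.
  U = {J}: f^{-1}(U) = ∅ ∈ τ_X ✓.
  U = {L, M}: f^{-1}(U) = {β} ∈ τ_X ✓.
  U = {J, L, M}: f^{-1}(U) = {β} ∈ τ_X ✓.
  U = {K, L, M}: f^{-1}(U) = {β, γ} ∈ τ_X ✓.
  U = {J, K, L, M}: f^{-1}(U) = {β, γ} ∈ τ_X ✓.
Every preimage lies in τ_X, so f IS continuous.


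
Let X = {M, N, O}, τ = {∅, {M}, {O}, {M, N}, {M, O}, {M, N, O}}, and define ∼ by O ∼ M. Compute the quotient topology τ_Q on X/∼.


X/∼ = {[M=O], [N]}; |τ_Q| = 3.

Equivalence classes: [M=O], [N].
Quotient map π: X → X/∼ sends M ↦ [M=O], N ↦ [N], O ↦ [M=O].
For each subset V ⊆ X/∼, compute π^{-1}(V) ⊆ X and check whether π^{-1}(V) ∈ τ. V is open in τ_Q iff π^{-1}(V) ∈ τ.
  V = {}: π^{-1}(V) = ∅ ∈ τ ✓.
  V = {[M=O]}: π^{-1}(V) = {M, O} ∈ τ ✓.
  V = {[N]}: π^{-1}(V) = {N} ∉ τ ✗.
  V = {[M=O], [N]}: π^{-1}(V) = {M, N, O} ∈ τ ✓.
Open sets in the quotient: τ_Q = {{}, {[M=O]}, {[M=O], [N]}} (3 elements).


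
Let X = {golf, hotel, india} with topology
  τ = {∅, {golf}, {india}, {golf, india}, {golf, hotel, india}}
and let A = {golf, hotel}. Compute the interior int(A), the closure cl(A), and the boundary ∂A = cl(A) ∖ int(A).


int(A) = {golf}, cl(A) = {golf, hotel}, ∂A = {hotel}.

Closed sets in (X, τ) are complements of opens:
  closed(X, τ) = {∅, {hotel}, {golf, hotel}, {hotel, india}, {golf, hotel, india}}.
int(A) = ⋃ {U ∈ τ : U ⊆ A}. Opens contained in A: ∅, {golf}.
Taking the union of these: int(A) = {golf}.
cl(A) = ⋂ {C closed : A ⊆ C}. Closed sets containing A: {golf, hotel}, {golf, hotel, india}.
Intersecting these: cl(A) = {golf, hotel}.
∂A = cl(A) ∖ int(A) = {golf, hotel} ∖ {golf} = {hotel}.


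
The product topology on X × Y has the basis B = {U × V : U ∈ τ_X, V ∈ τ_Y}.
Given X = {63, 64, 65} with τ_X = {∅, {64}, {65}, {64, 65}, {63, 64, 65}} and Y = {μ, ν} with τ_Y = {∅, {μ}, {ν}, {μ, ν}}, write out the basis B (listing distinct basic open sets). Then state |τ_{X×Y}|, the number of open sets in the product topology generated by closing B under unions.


Basis B = {∅ × ∅, {64} × {μ}, {64} × {ν}, {65} × {μ}, {65} × {ν}, {64} × {μ, ν}, {64, 65} × {μ}, {64, 65} × {ν}, {65} × {μ, ν}, {63, 64, 65} × {μ}, {63, 64, 65} × {ν}, {64, 65} × {μ, ν}, {63, 64, 65} × {μ, ν}}; |τ_{X×Y}| = 25.

Enumerate products U × V with U ∈ τ_X, V ∈ τ_Y (deduplicated):
  ∅ × ∅ = {} (∅)
  {64} × {μ} = {(64,μ)}
  {64} × {ν} = {(64,ν)}
  {65} × {μ} = {(65,μ)}
  {65} × {ν} = {(65,ν)}
  {64} × {μ, ν} = {(64,μ), (64,ν)}
  {64, 65} × {μ} = {(64,μ), (65,μ)}
  {64, 65} × {ν} = {(64,ν), (65,ν)}
  {65} × {μ, ν} = {(65,μ), (65,ν)}
  {63, 64, 65} × {μ} = {(63,μ), (64,μ), (65,μ)}
  {63, 64, 65} × {ν} = {(63,ν), (64,ν), (65,ν)}
  {64, 65} × {μ, ν} = {(64,μ), (64,ν), (65,μ), (65,ν)}
  {63, 64, 65} × {μ, ν} = {(63,μ), (63,ν), (64,μ), (64,ν), (65,μ), (65,ν)}
These 13 distinct sets form the basis B.
Close under arbitrary unions to get τ_{X×Y}; counting gives |τ_{X×Y}| = 25.


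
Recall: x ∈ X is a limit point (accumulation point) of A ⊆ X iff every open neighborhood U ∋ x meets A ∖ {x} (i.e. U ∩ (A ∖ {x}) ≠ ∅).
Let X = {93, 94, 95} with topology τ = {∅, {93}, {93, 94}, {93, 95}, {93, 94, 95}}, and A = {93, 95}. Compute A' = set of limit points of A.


A' = {94, 95}

For each x ∈ X, list the open sets U ∈ τ with x ∈ U, then check whether U ∩ (A ∖ {x}) ≠ ∅ for every such U.
  x = 93: open {93} ∋ x has {93} ∩ (A ∖ {93}) = ∅, so x is NOT a limit point.
  x = 94: opens ∋ x are {93, 94}, {93, 94, 95}; each meets A ∖ {94}, so x IS a limit point.
  x = 95: opens ∋ x are {93, 95}, {93, 94, 95}; each meets A ∖ {95}, so x IS a limit point.
Collecting: A' = {94, 95}.


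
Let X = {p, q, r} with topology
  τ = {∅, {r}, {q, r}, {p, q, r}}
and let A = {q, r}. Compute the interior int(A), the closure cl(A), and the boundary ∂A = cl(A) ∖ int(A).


int(A) = {q, r}, cl(A) = {p, q, r}, ∂A = {p}.

Closed sets in (X, τ) are complements of opens:
  closed(X, τ) = {∅, {p}, {p, q}, {p, q, r}}.
int(A) = ⋃ {U ∈ τ : U ⊆ A}. Opens contained in A: ∅, {r}, {q, r}.
Taking the union of these: int(A) = {q, r}.
cl(A) = ⋂ {C closed : A ⊆ C}. Closed sets containing A: {p, q, r}.
Intersecting these: cl(A) = {p, q, r}.
∂A = cl(A) ∖ int(A) = {p, q, r} ∖ {q, r} = {p}.


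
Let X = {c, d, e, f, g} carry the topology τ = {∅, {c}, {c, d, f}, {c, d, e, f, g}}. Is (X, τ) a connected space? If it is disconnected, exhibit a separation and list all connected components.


(X, τ) is connected.

Find clopen sets (U ∈ τ with X ∖ U ∈ τ):
  U = ∅, X ∖ U = {c, d, e, f, g} — both open, so U is clopen.
  U = {c, d, e, f, g}, X ∖ U = ∅ — both open, so U is clopen.
Only trivial clopens (∅ and X) exist, so (X, τ) is connected.
Compute connected components by grouping points that agree on all clopens:
  component: {c, d, e, f, g}


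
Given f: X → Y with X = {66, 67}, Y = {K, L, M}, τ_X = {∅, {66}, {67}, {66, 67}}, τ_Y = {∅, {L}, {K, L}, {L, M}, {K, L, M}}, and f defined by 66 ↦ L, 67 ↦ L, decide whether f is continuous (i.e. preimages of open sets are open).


f IS continuous.

Compute f^{-1}(U) for each U ∈ τ_Y:
  U = ∅: f^{-1}(U) = ∅ ∈ τ_X ✓.
  U = {L}: f^{-1}(U) = {66, 67} ∈ τ_X ✓.
  U = {K, L}: f^{-1}(U) = {66, 67} ∈ τ_X ✓.
  U = {L, M}: f^{-1}(U) = {66, 67} ∈ τ_X ✓.
  U = {K, L, M}: f^{-1}(U) = {66, 67} ∈ τ_X ✓.
Every preimage lies in τ_X, so f IS continuous.


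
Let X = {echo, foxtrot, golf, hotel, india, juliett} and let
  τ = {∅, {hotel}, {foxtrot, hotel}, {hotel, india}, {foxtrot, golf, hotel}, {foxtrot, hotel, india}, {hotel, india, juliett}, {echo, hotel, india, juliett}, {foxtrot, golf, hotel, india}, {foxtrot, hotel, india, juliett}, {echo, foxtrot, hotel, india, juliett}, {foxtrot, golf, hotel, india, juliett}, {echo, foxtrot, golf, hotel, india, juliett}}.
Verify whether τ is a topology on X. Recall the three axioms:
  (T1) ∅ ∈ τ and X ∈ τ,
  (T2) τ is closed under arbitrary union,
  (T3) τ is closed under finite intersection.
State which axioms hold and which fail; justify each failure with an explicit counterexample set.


τ IS a topology on X.

Axiom (T1): ∅ ∈ τ? Yes; X ∈ τ? Yes.
Axiom (T2/T3): check pairwise unions and intersections of members of τ.
All pairwise intersections and unions checked — each lies in τ. Therefore τ satisfies (T1), (T2), (T3): it IS a topology on X.


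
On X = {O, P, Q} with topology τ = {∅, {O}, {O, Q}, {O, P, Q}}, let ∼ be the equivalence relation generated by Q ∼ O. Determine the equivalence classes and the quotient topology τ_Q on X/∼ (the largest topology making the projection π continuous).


X/∼ = {[O=Q], [P]}; |τ_Q| = 3.

Equivalence classes: [O=Q], [P].
Quotient map π: X → X/∼ sends O ↦ [O=Q], P ↦ [P], Q ↦ [O=Q].
For each subset V ⊆ X/∼, compute π^{-1}(V) ⊆ X and check whether π^{-1}(V) ∈ τ. V is open in τ_Q iff π^{-1}(V) ∈ τ.
  V = {}: π^{-1}(V) = ∅ ∈ τ ✓.
  V = {[O=Q]}: π^{-1}(V) = {O, Q} ∈ τ ✓.
  V = {[P]}: π^{-1}(V) = {P} ∉ τ ✗.
  V = {[O=Q], [P]}: π^{-1}(V) = {O, P, Q} ∈ τ ✓.
Open sets in the quotient: τ_Q = {{}, {[O=Q]}, {[O=Q], [P]}} (3 elements).


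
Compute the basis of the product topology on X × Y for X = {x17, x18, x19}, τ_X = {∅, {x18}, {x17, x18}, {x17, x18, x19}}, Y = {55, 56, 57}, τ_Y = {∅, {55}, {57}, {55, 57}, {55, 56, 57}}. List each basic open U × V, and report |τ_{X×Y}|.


Basis B = {∅ × ∅, {x18} × {55}, {x18} × {57}, {x17, x18} × {55}, {x17, x18} × {57}, {x18} × {55, 57}, {x17, x18, x19} × {55}, {x17, x18, x19} × {57}, {x18} × {55, 56, 57}, {x17, x18} × {55, 57}, {x17, x18} × {55, 56, 57}, {x17, x18, x19} × {55, 57}, {x17, x18, x19} × {55, 56, 57}}; |τ_{X×Y}| = 30.

Enumerate products U × V with U ∈ τ_X, V ∈ τ_Y (deduplicated):
  ∅ × ∅ = {} (∅)
  {x18} × {55} = {(x18,55)}
  {x18} × {57} = {(x18,57)}
  {x17, x18} × {55} = {(x17,55), (x18,55)}
  {x17, x18} × {57} = {(x17,57), (x18,57)}
  {x18} × {55, 57} = {(x18,55), (x18,57)}
  {x17, x18, x19} × {55} = {(x17,55), (x18,55), (x19,55)}
  {x17, x18, x19} × {57} = {(x17,57), (x18,57), (x19,57)}
  {x18} × {55, 56, 57} = {(x18,55), (x18,56), (x18,57)}
  {x17, x18} × {55, 57} = {(x17,55), (x17,57), (x18,55), (x18,57)}
  {x17, x18} × {55, 56, 57} = {(x17,55), (x17,56), (x17,57), (x18,55), (x18,56), (x18,57)}
  {x17, x18, x19} × {55, 57} = {(x17,55), (x17,57), (x18,55), (x18,57), (x19,55), (x19,57)}
  {x17, x18, x19} × {55, 56, 57} = {(x17,55), (x17,56), (x17,57), (x18,55), (x18,56), (x18,57), (x19,55), (x19,56), (x19,57)}
These 13 distinct sets form the basis B.
Close under arbitrary unions to get τ_{X×Y}; counting gives |τ_{X×Y}| = 30.


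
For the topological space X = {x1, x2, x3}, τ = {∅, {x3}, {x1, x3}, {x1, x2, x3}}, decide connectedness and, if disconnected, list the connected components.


(X, τ) is connected.

Find clopen sets (U ∈ τ with X ∖ U ∈ τ):
  U = ∅, X ∖ U = {x1, x2, x3} — both open, so U is clopen.
  U = {x1, x2, x3}, X ∖ U = ∅ — both open, so U is clopen.
Only trivial clopens (∅ and X) exist, so (X, τ) is connected.
Compute connected components by grouping points that agree on all clopens:
  component: {x1, x2, x3}


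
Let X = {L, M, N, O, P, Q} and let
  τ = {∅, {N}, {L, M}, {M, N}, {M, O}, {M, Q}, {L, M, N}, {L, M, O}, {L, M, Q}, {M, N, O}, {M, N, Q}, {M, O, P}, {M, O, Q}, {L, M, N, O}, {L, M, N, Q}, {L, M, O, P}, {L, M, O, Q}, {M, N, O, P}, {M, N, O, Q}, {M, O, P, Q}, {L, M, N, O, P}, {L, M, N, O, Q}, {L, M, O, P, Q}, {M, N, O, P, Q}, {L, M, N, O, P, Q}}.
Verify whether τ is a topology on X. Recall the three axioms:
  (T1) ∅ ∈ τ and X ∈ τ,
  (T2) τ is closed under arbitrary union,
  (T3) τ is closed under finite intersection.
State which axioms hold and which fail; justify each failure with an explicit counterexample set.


τ is NOT a topology on X.

Axiom (T1): ∅ ∈ τ? Yes; X ∈ τ? Yes.
Axiom (T2/T3): check pairwise unions and intersections of members of τ.
Counterexample for (T3): {L, M} ∩ {M, N} = {M} ∉ τ. Therefore τ is NOT a topology.


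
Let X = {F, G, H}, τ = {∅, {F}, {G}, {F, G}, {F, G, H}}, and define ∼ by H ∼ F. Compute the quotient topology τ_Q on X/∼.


X/∼ = {[F=H], [G]}; |τ_Q| = 3.

Equivalence classes: [F=H], [G].
Quotient map π: X → X/∼ sends F ↦ [F=H], G ↦ [G], H ↦ [F=H].
For each subset V ⊆ X/∼, compute π^{-1}(V) ⊆ X and check whether π^{-1}(V) ∈ τ. V is open in τ_Q iff π^{-1}(V) ∈ τ.
  V = {}: π^{-1}(V) = ∅ ∈ τ ✓.
  V = {[F=H]}: π^{-1}(V) = {F, H} ∉ τ ✗.
  V = {[G]}: π^{-1}(V) = {G} ∈ τ ✓.
  V = {[F=H], [G]}: π^{-1}(V) = {F, G, H} ∈ τ ✓.
Open sets in the quotient: τ_Q = {{}, {[G]}, {[F=H], [G]}} (3 elements).


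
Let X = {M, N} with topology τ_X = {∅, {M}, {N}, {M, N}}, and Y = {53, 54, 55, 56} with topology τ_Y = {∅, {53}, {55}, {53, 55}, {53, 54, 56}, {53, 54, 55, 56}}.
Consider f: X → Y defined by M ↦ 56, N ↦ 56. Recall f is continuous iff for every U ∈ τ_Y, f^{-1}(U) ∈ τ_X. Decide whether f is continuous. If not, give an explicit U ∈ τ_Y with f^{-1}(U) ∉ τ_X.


f IS continuous.

Compute f^{-1}(U) for each U ∈ τ_Y:
  U = ∅: f^{-1}(U) = ∅ ∈ τ_X ✓.
  U = {53}: f^{-1}(U) = ∅ ∈ τ_X ✓.
  U = {55}: f^{-1}(U) = ∅ ∈ τ_X ✓.
  U = {53, 55}: f^{-1}(U) = ∅ ∈ τ_X ✓.
  U = {53, 54, 56}: f^{-1}(U) = {M, N} ∈ τ_X ✓.
  U = {53, 54, 55, 56}: f^{-1}(U) = {M, N} ∈ τ_X ✓.
Every preimage lies in τ_X, so f IS continuous.


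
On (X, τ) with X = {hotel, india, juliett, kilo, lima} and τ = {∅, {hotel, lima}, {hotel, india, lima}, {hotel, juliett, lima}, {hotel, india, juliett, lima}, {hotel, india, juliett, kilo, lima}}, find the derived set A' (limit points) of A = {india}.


A' = {kilo}

For each x ∈ X, list the open sets U ∈ τ with x ∈ U, then check whether U ∩ (A ∖ {x}) ≠ ∅ for every such U.
  x = hotel: open {hotel, lima} ∋ x has {hotel, lima} ∩ (A ∖ {hotel}) = ∅, so x is NOT a limit point.
  x = india: open {hotel, india, lima} ∋ x has {hotel, india, lima} ∩ (A ∖ {india}) = ∅, so x is NOT a limit point.
  x = juliett: open {hotel, juliett, lima} ∋ x has {hotel, juliett, lima} ∩ (A ∖ {juliett}) = ∅, so x is NOT a limit point.
  x = kilo: opens ∋ x are {hotel, india, juliett, kilo, lima}; each meets A ∖ {kilo}, so x IS a limit point.
  x = lima: open {hotel, lima} ∋ x has {hotel, lima} ∩ (A ∖ {lima}) = ∅, so x is NOT a limit point.
Collecting: A' = {kilo}.


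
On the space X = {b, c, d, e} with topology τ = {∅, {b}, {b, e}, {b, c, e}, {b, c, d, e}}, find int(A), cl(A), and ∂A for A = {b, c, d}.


int(A) = {b}, cl(A) = {b, c, d, e}, ∂A = {c, d, e}.

Closed sets in (X, τ) are complements of opens:
  closed(X, τ) = {∅, {d}, {c, d}, {c, d, e}, {b, c, d, e}}.
int(A) = ⋃ {U ∈ τ : U ⊆ A}. Opens contained in A: ∅, {b}.
Taking the union of these: int(A) = {b}.
cl(A) = ⋂ {C closed : A ⊆ C}. Closed sets containing A: {b, c, d, e}.
Intersecting these: cl(A) = {b, c, d, e}.
∂A = cl(A) ∖ int(A) = {b, c, d, e} ∖ {b} = {c, d, e}.


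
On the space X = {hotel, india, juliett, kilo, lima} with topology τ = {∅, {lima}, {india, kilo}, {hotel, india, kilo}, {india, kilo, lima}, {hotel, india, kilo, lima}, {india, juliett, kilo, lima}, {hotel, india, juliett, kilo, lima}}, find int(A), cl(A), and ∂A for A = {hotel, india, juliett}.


int(A) = ∅, cl(A) = {hotel, india, juliett, kilo}, ∂A = {hotel, india, juliett, kilo}.

Closed sets in (X, τ) are complements of opens:
  closed(X, τ) = {∅, {hotel}, {juliett}, {hotel, juliett}, {juliett, lima}, {hotel, juliett, lima}, {hotel, india, juliett, kilo}, {hotel, india, juliett, kilo, lima}}.
int(A) = ⋃ {U ∈ τ : U ⊆ A}. Opens contained in A: ∅.
Taking the union of these: int(A) = ∅.
cl(A) = ⋂ {C closed : A ⊆ C}. Closed sets containing A: {hotel, india, juliett, kilo}, {hotel, india, juliett, kilo, lima}.
Intersecting these: cl(A) = {hotel, india, juliett, kilo}.
∂A = cl(A) ∖ int(A) = {hotel, india, juliett, kilo} ∖ ∅ = {hotel, india, juliett, kilo}.


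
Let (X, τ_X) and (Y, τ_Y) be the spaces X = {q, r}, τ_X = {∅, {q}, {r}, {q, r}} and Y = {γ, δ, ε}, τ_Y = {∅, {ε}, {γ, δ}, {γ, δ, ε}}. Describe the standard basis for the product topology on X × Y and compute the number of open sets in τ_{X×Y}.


Basis B = {∅ × ∅, {q} × {ε}, {r} × {ε}, {q} × {γ, δ}, {q, r} × {ε}, {r} × {γ, δ}, {q} × {γ, δ, ε}, {r} × {γ, δ, ε}, {q, r} × {γ, δ}, {q, r} × {γ, δ, ε}}; |τ_{X×Y}| = 16.

Enumerate products U × V with U ∈ τ_X, V ∈ τ_Y (deduplicated):
  ∅ × ∅ = {} (∅)
  {q} × {ε} = {(q,ε)}
  {r} × {ε} = {(r,ε)}
  {q} × {γ, δ} = {(q,γ), (q,δ)}
  {q, r} × {ε} = {(q,ε), (r,ε)}
  {r} × {γ, δ} = {(r,γ), (r,δ)}
  {q} × {γ, δ, ε} = {(q,γ), (q,δ), (q,ε)}
  {r} × {γ, δ, ε} = {(r,γ), (r,δ), (r,ε)}
  {q, r} × {γ, δ} = {(q,γ), (q,δ), (r,γ), (r,δ)}
  {q, r} × {γ, δ, ε} = {(q,γ), (q,δ), (q,ε), (r,γ), (r,δ), (r,ε)}
These 10 distinct sets form the basis B.
Close under arbitrary unions to get τ_{X×Y}; counting gives |τ_{X×Y}| = 16.


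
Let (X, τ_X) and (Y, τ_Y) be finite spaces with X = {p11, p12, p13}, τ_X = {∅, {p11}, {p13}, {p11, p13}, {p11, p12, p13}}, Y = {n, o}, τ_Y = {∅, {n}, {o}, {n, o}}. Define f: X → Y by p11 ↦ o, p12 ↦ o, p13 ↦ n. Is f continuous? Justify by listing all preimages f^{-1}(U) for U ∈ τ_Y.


f is NOT continuous.

Compute f^{-1}(U) for each U ∈ τ_Y:
  U = ∅: f^{-1}(U) = ∅ ∈ τ_X ✓.
  U = {n}: f^{-1}(U) = {p13} ∈ τ_X ✓.
  U = {o}: f^{-1}(U) = {p11, p12} ∉ τ_X ✗.
  U = {n, o}: f^{-1}(U) = {p11, p12, p13} ∈ τ_X ✓.
Found U = {o} with f^{-1}(U) = {p11, p12} not in τ_X. Therefore f is NOT continuous.


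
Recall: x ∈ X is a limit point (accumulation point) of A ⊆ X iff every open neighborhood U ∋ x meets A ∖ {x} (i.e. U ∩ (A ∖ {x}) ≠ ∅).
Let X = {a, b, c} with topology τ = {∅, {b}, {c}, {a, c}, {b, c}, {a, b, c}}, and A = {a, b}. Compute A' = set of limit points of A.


A' = ∅

For each x ∈ X, list the open sets U ∈ τ with x ∈ U, then check whether U ∩ (A ∖ {x}) ≠ ∅ for every such U.
  x = a: open {a, c} ∋ x has {a, c} ∩ (A ∖ {a}) = ∅, so x is NOT a limit point.
  x = b: open {b} ∋ x has {b} ∩ (A ∖ {b}) = ∅, so x is NOT a limit point.
  x = c: open {c} ∋ x has {c} ∩ (A ∖ {c}) = ∅, so x is NOT a limit point.
Collecting: A' = ∅.


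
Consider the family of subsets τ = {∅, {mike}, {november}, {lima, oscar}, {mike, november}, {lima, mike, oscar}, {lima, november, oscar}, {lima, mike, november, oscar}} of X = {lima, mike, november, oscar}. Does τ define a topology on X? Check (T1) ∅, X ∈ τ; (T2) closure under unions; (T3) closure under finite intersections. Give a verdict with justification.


τ IS a topology on X.

Axiom (T1): ∅ ∈ τ? Yes; X ∈ τ? Yes.
Axiom (T2/T3): check pairwise unions and intersections of members of τ.
All pairwise intersections and unions checked — each lies in τ. Therefore τ satisfies (T1), (T2), (T3): it IS a topology on X.


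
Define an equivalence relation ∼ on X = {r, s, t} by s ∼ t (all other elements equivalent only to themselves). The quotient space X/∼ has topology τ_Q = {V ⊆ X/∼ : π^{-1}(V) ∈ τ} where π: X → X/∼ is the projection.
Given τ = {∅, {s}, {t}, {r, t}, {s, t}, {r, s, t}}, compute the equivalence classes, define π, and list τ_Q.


X/∼ = {[r], [s=t]}; |τ_Q| = 3.

Equivalence classes: [r], [s=t].
Quotient map π: X → X/∼ sends r ↦ [r], s ↦ [s=t], t ↦ [s=t].
For each subset V ⊆ X/∼, compute π^{-1}(V) ⊆ X and check whether π^{-1}(V) ∈ τ. V is open in τ_Q iff π^{-1}(V) ∈ τ.
  V = {}: π^{-1}(V) = ∅ ∈ τ ✓.
  V = {[r]}: π^{-1}(V) = {r} ∉ τ ✗.
  V = {[s=t]}: π^{-1}(V) = {s, t} ∈ τ ✓.
  V = {[r], [s=t]}: π^{-1}(V) = {r, s, t} ∈ τ ✓.
Open sets in the quotient: τ_Q = {{}, {[s=t]}, {[r], [s=t]}} (3 elements).


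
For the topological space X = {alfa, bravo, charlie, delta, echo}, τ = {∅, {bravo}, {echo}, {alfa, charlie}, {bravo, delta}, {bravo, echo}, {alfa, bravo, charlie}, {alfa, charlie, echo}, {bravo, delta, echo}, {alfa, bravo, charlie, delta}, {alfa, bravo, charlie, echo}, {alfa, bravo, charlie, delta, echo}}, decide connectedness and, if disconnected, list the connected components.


(X, τ) is disconnected; components = [{echo}, {alfa, charlie}, {bravo, delta}].

Find clopen sets (U ∈ τ with X ∖ U ∈ τ):
  U = ∅, X ∖ U = {alfa, bravo, charlie, delta, echo} — both open, so U is clopen.
  U = {echo}, X ∖ U = {alfa, bravo, charlie, delta} — both open, so U is clopen.
  U = {alfa, charlie}, X ∖ U = {bravo, delta, echo} — both open, so U is clopen.
  U = {bravo, delta}, X ∖ U = {alfa, charlie, echo} — both open, so U is clopen.
  U = {alfa, charlie, echo}, X ∖ U = {bravo, delta} — both open, so U is clopen.
  U = {bravo, delta, echo}, X ∖ U = {alfa, charlie} — both open, so U is clopen.
  U = {alfa, bravo, charlie, delta}, X ∖ U = {echo} — both open, so U is clopen.
  U = {alfa, bravo, charlie, delta, echo}, X ∖ U = ∅ — both open, so U is clopen.
Nontrivial clopen(s) exist: e.g. {bravo, delta, echo}. So (X, τ) is disconnected.
Compute connected components by grouping points that agree on all clopens:
  component: {echo}
  component: {alfa, charlie}
  component: {bravo, delta}


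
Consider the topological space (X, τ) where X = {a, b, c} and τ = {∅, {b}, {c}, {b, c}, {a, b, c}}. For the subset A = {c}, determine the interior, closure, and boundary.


int(A) = {c}, cl(A) = {a, c}, ∂A = {a}.

Closed sets in (X, τ) are complements of opens:
  closed(X, τ) = {∅, {a}, {a, b}, {a, c}, {a, b, c}}.
int(A) = ⋃ {U ∈ τ : U ⊆ A}. Opens contained in A: ∅, {c}.
Taking the union of these: int(A) = {c}.
cl(A) = ⋂ {C closed : A ⊆ C}. Closed sets containing A: {a, c}, {a, b, c}.
Intersecting these: cl(A) = {a, c}.
∂A = cl(A) ∖ int(A) = {a, c} ∖ {c} = {a}.


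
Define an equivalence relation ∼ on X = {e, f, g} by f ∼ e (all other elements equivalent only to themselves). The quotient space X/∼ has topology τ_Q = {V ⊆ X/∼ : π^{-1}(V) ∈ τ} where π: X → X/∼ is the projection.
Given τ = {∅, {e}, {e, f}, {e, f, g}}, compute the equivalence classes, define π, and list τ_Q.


X/∼ = {[e=f], [g]}; |τ_Q| = 3.

Equivalence classes: [e=f], [g].
Quotient map π: X → X/∼ sends e ↦ [e=f], f ↦ [e=f], g ↦ [g].
For each subset V ⊆ X/∼, compute π^{-1}(V) ⊆ X and check whether π^{-1}(V) ∈ τ. V is open in τ_Q iff π^{-1}(V) ∈ τ.
  V = {}: π^{-1}(V) = ∅ ∈ τ ✓.
  V = {[e=f]}: π^{-1}(V) = {e, f} ∈ τ ✓.
  V = {[g]}: π^{-1}(V) = {g} ∉ τ ✗.
  V = {[e=f], [g]}: π^{-1}(V) = {e, f, g} ∈ τ ✓.
Open sets in the quotient: τ_Q = {{}, {[e=f]}, {[e=f], [g]}} (3 elements).


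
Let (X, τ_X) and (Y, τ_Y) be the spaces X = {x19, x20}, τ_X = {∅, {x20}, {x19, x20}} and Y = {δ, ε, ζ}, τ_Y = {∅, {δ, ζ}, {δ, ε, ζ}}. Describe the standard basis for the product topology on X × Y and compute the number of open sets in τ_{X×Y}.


Basis B = {∅ × ∅, {x20} × {δ, ζ}, {x20} × {δ, ε, ζ}, {x19, x20} × {δ, ζ}, {x19, x20} × {δ, ε, ζ}}; |τ_{X×Y}| = 6.

Enumerate products U × V with U ∈ τ_X, V ∈ τ_Y (deduplicated):
  ∅ × ∅ = {} (∅)
  {x20} × {δ, ζ} = {(x20,δ), (x20,ζ)}
  {x20} × {δ, ε, ζ} = {(x20,δ), (x20,ε), (x20,ζ)}
  {x19, x20} × {δ, ζ} = {(x19,δ), (x19,ζ), (x20,δ), (x20,ζ)}
  {x19, x20} × {δ, ε, ζ} = {(x19,δ), (x19,ε), (x19,ζ), (x20,δ), (x20,ε), (x20,ζ)}
These 5 distinct sets form the basis B.
Close under arbitrary unions to get τ_{X×Y}; counting gives |τ_{X×Y}| = 6.
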